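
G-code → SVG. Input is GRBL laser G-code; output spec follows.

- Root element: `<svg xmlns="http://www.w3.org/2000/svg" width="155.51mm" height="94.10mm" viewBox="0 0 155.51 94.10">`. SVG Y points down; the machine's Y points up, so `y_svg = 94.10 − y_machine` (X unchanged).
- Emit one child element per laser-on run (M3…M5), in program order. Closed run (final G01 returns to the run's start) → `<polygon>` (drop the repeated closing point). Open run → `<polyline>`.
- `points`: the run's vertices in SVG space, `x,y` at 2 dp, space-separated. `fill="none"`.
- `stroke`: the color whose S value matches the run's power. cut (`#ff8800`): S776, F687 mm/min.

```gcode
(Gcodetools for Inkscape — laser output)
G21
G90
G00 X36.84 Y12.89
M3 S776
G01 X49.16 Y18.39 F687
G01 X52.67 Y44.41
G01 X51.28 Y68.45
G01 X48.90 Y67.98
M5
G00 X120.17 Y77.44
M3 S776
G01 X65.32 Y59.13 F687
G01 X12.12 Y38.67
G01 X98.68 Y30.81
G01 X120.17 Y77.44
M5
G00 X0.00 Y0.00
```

<svg xmlns="http://www.w3.org/2000/svg" width="155.51mm" height="94.10mm" viewBox="0 0 155.51 94.10">
  <polyline points="36.84,81.21 49.16,75.71 52.67,49.69 51.28,25.65 48.90,26.12" fill="none" stroke="#ff8800"/>
  <polygon points="120.17,16.66 65.32,34.97 12.12,55.43 98.68,63.29" fill="none" stroke="#ff8800"/>
</svg>

Each laser-on run becomes one SVG element. Flip Y back into SVG space with y_svg = 94.10 − y_machine. Every run uses S776, so all elements get stroke `#ff8800` (cut).

Run 1: The run is open, so emit a `<polyline>` with points (Y-flipped): 36.84,81.21 49.16,75.71 52.67,49.69 51.28,25.65 48.90,26.12.

Run 2: The run returns to its start, so emit a `<polygon>` with points (Y-flipped): 120.17,16.66 65.32,34.97 12.12,55.43 98.68,63.29.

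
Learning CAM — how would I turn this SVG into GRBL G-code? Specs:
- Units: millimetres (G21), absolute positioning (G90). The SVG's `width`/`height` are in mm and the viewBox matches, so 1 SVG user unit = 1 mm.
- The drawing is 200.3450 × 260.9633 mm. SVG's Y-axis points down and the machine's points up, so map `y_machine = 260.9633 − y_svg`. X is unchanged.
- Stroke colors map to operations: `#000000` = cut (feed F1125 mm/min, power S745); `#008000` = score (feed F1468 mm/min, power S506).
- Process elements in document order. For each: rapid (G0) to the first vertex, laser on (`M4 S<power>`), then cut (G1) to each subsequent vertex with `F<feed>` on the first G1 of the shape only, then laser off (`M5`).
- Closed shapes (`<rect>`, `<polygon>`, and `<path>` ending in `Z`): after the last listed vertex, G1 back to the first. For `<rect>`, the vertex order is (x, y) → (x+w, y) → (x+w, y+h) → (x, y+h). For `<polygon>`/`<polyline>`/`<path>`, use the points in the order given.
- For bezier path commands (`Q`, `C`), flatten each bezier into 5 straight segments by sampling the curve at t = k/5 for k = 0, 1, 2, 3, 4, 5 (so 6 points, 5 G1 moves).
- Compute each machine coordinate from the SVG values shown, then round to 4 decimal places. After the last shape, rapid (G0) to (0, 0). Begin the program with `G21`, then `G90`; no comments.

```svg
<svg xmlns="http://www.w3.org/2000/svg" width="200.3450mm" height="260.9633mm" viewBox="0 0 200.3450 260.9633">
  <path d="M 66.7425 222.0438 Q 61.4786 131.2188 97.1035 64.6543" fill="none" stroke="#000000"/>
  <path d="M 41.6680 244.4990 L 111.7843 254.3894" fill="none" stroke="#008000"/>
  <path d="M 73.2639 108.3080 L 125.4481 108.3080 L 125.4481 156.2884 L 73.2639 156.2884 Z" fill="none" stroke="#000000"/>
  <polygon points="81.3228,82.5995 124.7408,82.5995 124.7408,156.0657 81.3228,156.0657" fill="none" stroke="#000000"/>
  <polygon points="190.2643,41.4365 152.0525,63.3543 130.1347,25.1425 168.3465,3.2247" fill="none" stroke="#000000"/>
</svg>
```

viewBox `0 0 200.3450 260.9633` with mm width/height → 1 unit = 1 mm. Flip: y_m = 260.9633 − y_svg.

**Shape 1** — `<path>` quadratic bezier, stroke `#000000` → cut (S745, F1125). Control points (SVG): P0=(66.7425,222.0438), P1=(61.4786,131.2188), P2=(97.1035,64.6543); sampled at t=k/5. Machine vertices: (66.7425,38.9195) → (66.2725,74.2791) → (69.0736,107.6978) → (75.1458,139.1757) → (84.4891,168.7128) → (97.1035,196.3090). Open path.

**Shape 2** — `<path>` line segment, stroke `#008000` → score (S506, F1468). Machine vertices: (41.6680,16.4643) → (111.7843,6.5739). Open path.

**Shape 3** — `<path>` rectangle, stroke `#000000` → cut (S745, F1125). Machine vertices: (73.2639,152.6553) → (125.4481,152.6553) → (125.4481,104.6749) → (73.2639,104.6749) → (73.2639,152.6553). Closed: final G1 returns to the first vertex.

**Shape 4** — `<polygon>` rectangle, stroke `#000000` → cut (S745, F1125). Machine vertices: (81.3228,178.3638) → (124.7408,178.3638) → (124.7408,104.8976) → (81.3228,104.8976) → (81.3228,178.3638). Closed: final G1 returns to the first vertex.

**Shape 5** — `<polygon>` regular polygon, stroke `#000000` → cut (S745, F1125). Machine vertices: (190.2643,219.5268) → (152.0525,197.6090) → (130.1347,235.8208) → (168.3465,257.7386) → (190.2643,219.5268). Closed: final G1 returns to the first vertex.

G21
G90
G0 X66.7425 Y38.9195
M4 S745
G1 X66.2725 Y74.2791 F1125
G1 X69.0736 Y107.6978
G1 X75.1458 Y139.1757
G1 X84.4891 Y168.7128
G1 X97.1035 Y196.3090
M5
G0 X41.6680 Y16.4643
M4 S506
G1 X111.7843 Y6.5739 F1468
M5
G0 X73.2639 Y152.6553
M4 S745
G1 X125.4481 Y152.6553 F1125
G1 X125.4481 Y104.6749
G1 X73.2639 Y104.6749
G1 X73.2639 Y152.6553
M5
G0 X81.3228 Y178.3638
M4 S745
G1 X124.7408 Y178.3638 F1125
G1 X124.7408 Y104.8976
G1 X81.3228 Y104.8976
G1 X81.3228 Y178.3638
M5
G0 X190.2643 Y219.5268
M4 S745
G1 X152.0525 Y197.6090 F1125
G1 X130.1347 Y235.8208
G1 X168.3465 Y257.7386
G1 X190.2643 Y219.5268
M5
G0 X0.0000 Y0.0000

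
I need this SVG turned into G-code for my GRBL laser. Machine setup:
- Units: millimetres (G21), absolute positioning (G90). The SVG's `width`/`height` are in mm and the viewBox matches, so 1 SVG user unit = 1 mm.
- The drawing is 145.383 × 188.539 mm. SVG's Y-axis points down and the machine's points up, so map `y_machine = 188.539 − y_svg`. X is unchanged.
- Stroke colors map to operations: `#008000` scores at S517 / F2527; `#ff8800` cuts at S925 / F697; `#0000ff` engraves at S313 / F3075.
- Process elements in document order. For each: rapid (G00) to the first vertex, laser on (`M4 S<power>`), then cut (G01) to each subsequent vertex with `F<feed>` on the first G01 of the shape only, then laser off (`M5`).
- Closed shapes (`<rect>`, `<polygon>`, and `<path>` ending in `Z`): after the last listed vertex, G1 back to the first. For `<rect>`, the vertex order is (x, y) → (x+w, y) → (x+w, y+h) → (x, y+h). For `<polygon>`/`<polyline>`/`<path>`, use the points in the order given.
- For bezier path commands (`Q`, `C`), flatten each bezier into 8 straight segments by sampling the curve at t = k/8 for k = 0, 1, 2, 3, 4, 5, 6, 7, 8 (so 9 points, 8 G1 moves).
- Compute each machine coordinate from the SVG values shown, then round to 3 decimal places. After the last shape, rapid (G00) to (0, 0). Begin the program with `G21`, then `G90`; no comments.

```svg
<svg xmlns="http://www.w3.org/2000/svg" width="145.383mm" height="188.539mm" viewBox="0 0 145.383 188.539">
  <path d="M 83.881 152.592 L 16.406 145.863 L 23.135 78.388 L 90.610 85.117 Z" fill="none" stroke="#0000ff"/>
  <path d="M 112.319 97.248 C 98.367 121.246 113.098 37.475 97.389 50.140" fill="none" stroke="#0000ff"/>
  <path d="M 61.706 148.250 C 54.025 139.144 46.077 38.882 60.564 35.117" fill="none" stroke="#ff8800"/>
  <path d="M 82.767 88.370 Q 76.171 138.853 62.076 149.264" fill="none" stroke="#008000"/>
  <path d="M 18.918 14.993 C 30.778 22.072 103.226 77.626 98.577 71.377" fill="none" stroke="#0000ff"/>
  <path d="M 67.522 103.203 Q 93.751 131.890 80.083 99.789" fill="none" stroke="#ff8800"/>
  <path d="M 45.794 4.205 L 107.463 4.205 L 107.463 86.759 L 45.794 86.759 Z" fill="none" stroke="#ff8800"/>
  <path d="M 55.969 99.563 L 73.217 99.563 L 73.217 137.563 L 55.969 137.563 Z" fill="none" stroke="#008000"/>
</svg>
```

G21
G90
G00 X83.881 Y35.947
M4 S313
G01 X16.406 Y42.676 F3075
G01 X23.135 Y110.151
G01 X90.610 Y103.422
G01 X83.881 Y35.947
M5
G00 X112.319 Y91.291
M4 S313
G01 X108.316 Y86.945 F3075
G01 X106.309 Y90.308
G01 X105.606 Y98.990
G01 X105.513 Y110.595
G01 X105.338 Y122.732
G01 X104.387 Y133.007
G01 X101.968 Y139.027
G01 X97.389 Y138.399
M5
G00 X61.706 Y40.289
M4 S925
G01 X58.857 Y47.610 F697
G01 X56.250 Y61.278
G01 X54.149 Y79.094
G01 X52.822 Y98.858
G01 X52.534 Y118.372
G01 X53.551 Y135.437
G01 X56.139 Y147.853
G01 X60.564 Y153.422
M5
G00 X82.767 Y100.169
M4 S517
G01 X81.001 Y88.174 F2527
G01 X79.000 Y77.432
G01 X76.765 Y67.942
G01 X74.296 Y59.704
G01 X71.593 Y52.718
G01 X68.655 Y46.985
G01 X65.483 Y42.504
G01 X62.076 Y39.275
M5
G00 X18.918 Y173.546
M4 S313
G01 X25.937 Y168.834 F3075
G01 X37.022 Y160.871
G01 X50.560 Y150.947
G01 X64.938 Y140.356
G01 X78.543 Y130.390
G01 X89.759 Y122.340
G01 X96.975 Y117.500
G01 X98.577 Y117.162
M5
G00 X67.522 Y85.336
M4 S925
G01 X73.456 Y79.114 F697
G01 X78.143 Y74.792
G01 X81.583 Y72.369
G01 X83.777 Y71.846
G01 X84.723 Y73.223
G01 X84.423 Y76.499
G01 X82.877 Y81.675
G01 X80.083 Y88.750
M5
G00 X45.794 Y184.334
M4 S925
G01 X107.463 Y184.334 F697
G01 X107.463 Y101.780
G01 X45.794 Y101.780
G01 X45.794 Y184.334
M5
G00 X55.969 Y88.976
M4 S517
G01 X73.217 Y88.976 F2527
G01 X73.217 Y50.976
G01 X55.969 Y50.976
G01 X55.969 Y88.976
M5
G00 X0.000 Y0.000

1 u = 1 mm; y_m = 188.539 − y.

[1] `<path>` regular polygon, #0000ff→engrave S313 F3075: (83.881,35.947) → (16.406,42.676) → (23.135,110.151) → (90.610,103.422) → (83.881,35.947) (closed)

[2] `<path>` cubic bezier, #0000ff→engrave S313 F3075: (112.319,91.291) → (108.316,86.945) → (106.309,90.308) → (105.606,98.990) → (105.513,110.595) → (105.338,122.732) → (104.387,133.007) → (101.968,139.027) → (97.389,138.399)

[3] `<path>` cubic bezier, #ff8800→cut S925 F697: (61.706,40.289) → (58.857,47.610) → (56.250,61.278) → (54.149,79.094) → (52.822,98.858) → (52.534,118.372) → (53.551,135.437) → (56.139,147.853) → (60.564,153.422)

[4] `<path>` quadratic bezier, #008000→score S517 F2527: (82.767,100.169) → (81.001,88.174) → (79.000,77.432) → (76.765,67.942) → (74.296,59.704) → (71.593,52.718) → (68.655,46.985) → (65.483,42.504) → (62.076,39.275)

[5] `<path>` cubic bezier, #0000ff→engrave S313 F3075: (18.918,173.546) → (25.937,168.834) → (37.022,160.871) → (50.560,150.947) → (64.938,140.356) → (78.543,130.390) → (89.759,122.340) → (96.975,117.500) → (98.577,117.162)

[6] `<path>` quadratic bezier, #ff8800→cut S925 F697: (67.522,85.336) → (73.456,79.114) → (78.143,74.792) → (81.583,72.369) → (83.777,71.846) → (84.723,73.223) → (84.423,76.499) → (82.877,81.675) → (80.083,88.750)

[7] `<path>` rectangle, #ff8800→cut S925 F697: (45.794,184.334) → (107.463,184.334) → (107.463,101.780) → (45.794,101.780) → (45.794,184.334) (closed)

[8] `<path>` rectangle, #008000→score S517 F2527: (55.969,88.976) → (73.217,88.976) → (73.217,50.976) → (55.969,50.976) → (55.969,88.976) (closed)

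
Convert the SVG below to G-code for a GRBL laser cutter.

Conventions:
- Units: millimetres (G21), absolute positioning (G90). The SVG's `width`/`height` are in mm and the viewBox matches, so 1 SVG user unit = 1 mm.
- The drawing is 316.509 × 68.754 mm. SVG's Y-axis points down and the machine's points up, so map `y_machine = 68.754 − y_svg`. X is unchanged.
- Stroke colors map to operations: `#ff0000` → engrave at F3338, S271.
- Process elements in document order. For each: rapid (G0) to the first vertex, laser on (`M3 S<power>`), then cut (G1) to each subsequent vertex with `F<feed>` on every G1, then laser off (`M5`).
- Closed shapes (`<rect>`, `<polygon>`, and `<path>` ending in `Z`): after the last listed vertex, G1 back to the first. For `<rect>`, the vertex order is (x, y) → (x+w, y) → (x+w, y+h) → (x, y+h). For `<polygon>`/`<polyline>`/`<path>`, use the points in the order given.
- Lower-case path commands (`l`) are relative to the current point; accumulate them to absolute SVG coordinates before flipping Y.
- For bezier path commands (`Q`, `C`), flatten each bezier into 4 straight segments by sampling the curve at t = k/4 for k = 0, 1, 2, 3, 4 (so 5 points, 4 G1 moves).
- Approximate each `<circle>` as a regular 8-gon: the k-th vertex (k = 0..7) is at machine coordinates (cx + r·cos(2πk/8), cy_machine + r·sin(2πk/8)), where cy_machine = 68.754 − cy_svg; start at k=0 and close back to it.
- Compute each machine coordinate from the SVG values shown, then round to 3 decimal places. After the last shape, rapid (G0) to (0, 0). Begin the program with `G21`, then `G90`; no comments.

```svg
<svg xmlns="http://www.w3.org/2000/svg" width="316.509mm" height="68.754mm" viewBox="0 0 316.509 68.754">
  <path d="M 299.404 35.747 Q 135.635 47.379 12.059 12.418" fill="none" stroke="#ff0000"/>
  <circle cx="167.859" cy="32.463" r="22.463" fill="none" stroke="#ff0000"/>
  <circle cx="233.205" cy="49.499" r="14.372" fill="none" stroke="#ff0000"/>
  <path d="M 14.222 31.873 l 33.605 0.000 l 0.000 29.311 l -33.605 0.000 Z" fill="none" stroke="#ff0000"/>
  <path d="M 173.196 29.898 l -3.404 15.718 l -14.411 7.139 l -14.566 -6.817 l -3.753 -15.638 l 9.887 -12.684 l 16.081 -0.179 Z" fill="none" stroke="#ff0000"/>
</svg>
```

1 u = 1 mm; y_m = 68.754 − y.

[1] `<path>` quadratic bezier, #ff0000→engrave S271 F3338: (299.404,33.007) → (220.032,30.103) → (145.683,33.023) → (76.359,41.768) → (12.059,56.336)

[2] `<circle>` circle, #ff0000→engrave S271 F3338: (190.322,36.291) → (183.743,52.175) → (167.859,58.754) → (151.975,52.175) → (145.396,36.291) → (151.975,20.407) → (167.859,13.828) → (183.743,20.407) → (190.322,36.291) (closed)

[3] `<circle>` circle, #ff0000→engrave S271 F3338: (247.577,19.255) → (243.368,29.418) → (233.205,33.627) → (223.042,29.418) → (218.833,19.255) → (223.042,9.092) → (233.205,4.883) → (243.368,9.092) → (247.577,19.255) (closed)

[4] `<path>` rectangle, #ff0000→engrave S271 F3338: (14.222,36.881) → (47.827,36.881) → (47.827,7.570) → (14.222,7.570) → (14.222,36.881) (closed)

[5] `<path>` regular polygon, #ff0000→engrave S271 F3338: (173.196,38.856) → (169.792,23.138) → (155.381,15.999) → (140.815,22.816) → (137.062,38.454) → (146.949,51.138) → (163.030,51.317) → (173.196,38.856) (closed)

G21
G90
G0 X299.404 Y33.007
M3 S271
G1 X220.032 Y30.103 F3338
G1 X145.683 Y33.023 F3338
G1 X76.359 Y41.768 F3338
G1 X12.059 Y56.336 F3338
M5
G0 X190.322 Y36.291
M3 S271
G1 X183.743 Y52.175 F3338
G1 X167.859 Y58.754 F3338
G1 X151.975 Y52.175 F3338
G1 X145.396 Y36.291 F3338
G1 X151.975 Y20.407 F3338
G1 X167.859 Y13.828 F3338
G1 X183.743 Y20.407 F3338
G1 X190.322 Y36.291 F3338
M5
G0 X247.577 Y19.255
M3 S271
G1 X243.368 Y29.418 F3338
G1 X233.205 Y33.627 F3338
G1 X223.042 Y29.418 F3338
G1 X218.833 Y19.255 F3338
G1 X223.042 Y9.092 F3338
G1 X233.205 Y4.883 F3338
G1 X243.368 Y9.092 F3338
G1 X247.577 Y19.255 F3338
M5
G0 X14.222 Y36.881
M3 S271
G1 X47.827 Y36.881 F3338
G1 X47.827 Y7.570 F3338
G1 X14.222 Y7.570 F3338
G1 X14.222 Y36.881 F3338
M5
G0 X173.196 Y38.856
M3 S271
G1 X169.792 Y23.138 F3338
G1 X155.381 Y15.999 F3338
G1 X140.815 Y22.816 F3338
G1 X137.062 Y38.454 F3338
G1 X146.949 Y51.138 F3338
G1 X163.030 Y51.317 F3338
G1 X173.196 Y38.856 F3338
M5
G0 X0.000 Y0.000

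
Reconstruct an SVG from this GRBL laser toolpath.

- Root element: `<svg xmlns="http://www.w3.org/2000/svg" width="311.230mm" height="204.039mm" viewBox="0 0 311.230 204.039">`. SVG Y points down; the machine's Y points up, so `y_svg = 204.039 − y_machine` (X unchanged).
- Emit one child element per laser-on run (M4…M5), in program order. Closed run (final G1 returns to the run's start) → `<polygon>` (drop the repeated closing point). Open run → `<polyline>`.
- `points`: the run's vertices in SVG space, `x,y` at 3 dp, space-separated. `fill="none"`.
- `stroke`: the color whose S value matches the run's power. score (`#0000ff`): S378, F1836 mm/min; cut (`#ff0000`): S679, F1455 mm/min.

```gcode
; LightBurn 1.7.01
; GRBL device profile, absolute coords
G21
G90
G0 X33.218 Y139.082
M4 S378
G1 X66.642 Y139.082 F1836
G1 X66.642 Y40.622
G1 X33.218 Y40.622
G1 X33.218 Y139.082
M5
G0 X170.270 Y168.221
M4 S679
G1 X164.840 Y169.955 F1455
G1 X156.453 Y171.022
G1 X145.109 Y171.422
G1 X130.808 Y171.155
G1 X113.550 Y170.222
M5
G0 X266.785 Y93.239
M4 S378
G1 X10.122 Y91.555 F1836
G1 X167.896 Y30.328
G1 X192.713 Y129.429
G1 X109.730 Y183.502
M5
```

Each laser-on run becomes one SVG element. Flip Y back into SVG space with y_svg = 204.039 − y_machine.

Run 1: the run's S378 means `#0000ff` (score). The run returns to its start, so emit a `<polygon>` with points (Y-flipped): 33.218,64.957 66.642,64.957 66.642,163.417 33.218,163.417.

Run 2: S679 ⇒ cut layer `#ff0000`. The run is open, so emit a `<polyline>` with points (Y-flipped): 170.270,35.818 164.840,34.084 156.453,33.017 145.109,32.617 130.808,32.884 113.550,33.817.

Run 3: S378 ⇒ score layer `#0000ff`. The run is open, so emit a `<polyline>` with points (Y-flipped): 266.785,110.800 10.122,112.484 167.896,173.711 192.713,74.610 109.730,20.537.

<svg xmlns="http://www.w3.org/2000/svg" width="311.230mm" height="204.039mm" viewBox="0 0 311.230 204.039">
  <polygon points="33.218,64.957 66.642,64.957 66.642,163.417 33.218,163.417" fill="none" stroke="#0000ff"/>
  <polyline points="170.270,35.818 164.840,34.084 156.453,33.017 145.109,32.617 130.808,32.884 113.550,33.817" fill="none" stroke="#ff0000"/>
  <polyline points="266.785,110.800 10.122,112.484 167.896,173.711 192.713,74.610 109.730,20.537" fill="none" stroke="#0000ff"/>
</svg>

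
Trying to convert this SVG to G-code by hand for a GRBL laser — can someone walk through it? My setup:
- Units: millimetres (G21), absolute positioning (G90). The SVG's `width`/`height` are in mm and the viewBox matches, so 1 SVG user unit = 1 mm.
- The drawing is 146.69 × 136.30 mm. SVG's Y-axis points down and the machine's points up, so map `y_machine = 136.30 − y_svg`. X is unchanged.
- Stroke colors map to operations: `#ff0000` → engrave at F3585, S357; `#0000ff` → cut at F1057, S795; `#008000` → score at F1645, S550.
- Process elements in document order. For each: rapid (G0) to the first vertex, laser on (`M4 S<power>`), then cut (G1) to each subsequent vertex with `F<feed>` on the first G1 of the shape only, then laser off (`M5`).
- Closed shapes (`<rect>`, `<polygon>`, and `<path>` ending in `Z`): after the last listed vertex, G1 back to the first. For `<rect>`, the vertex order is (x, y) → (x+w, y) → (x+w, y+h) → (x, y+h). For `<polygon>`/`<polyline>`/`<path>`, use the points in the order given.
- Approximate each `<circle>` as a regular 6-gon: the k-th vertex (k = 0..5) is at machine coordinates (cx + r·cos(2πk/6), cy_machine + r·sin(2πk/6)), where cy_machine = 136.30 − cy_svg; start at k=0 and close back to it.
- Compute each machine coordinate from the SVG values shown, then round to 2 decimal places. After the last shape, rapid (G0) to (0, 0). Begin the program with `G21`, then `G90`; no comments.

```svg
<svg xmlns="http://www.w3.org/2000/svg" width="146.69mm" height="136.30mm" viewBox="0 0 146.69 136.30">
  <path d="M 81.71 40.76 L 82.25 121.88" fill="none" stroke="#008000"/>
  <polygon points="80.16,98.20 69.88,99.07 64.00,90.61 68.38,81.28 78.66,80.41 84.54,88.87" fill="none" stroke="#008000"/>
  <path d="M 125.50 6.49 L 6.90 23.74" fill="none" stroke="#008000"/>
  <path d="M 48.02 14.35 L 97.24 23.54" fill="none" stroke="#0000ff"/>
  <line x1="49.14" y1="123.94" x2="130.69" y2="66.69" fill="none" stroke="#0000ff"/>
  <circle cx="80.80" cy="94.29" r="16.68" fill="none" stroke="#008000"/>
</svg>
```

G21
G90
G0 X81.71 Y95.54
M4 S550
G1 X82.25 Y14.42 F1645
M5
G0 X80.16 Y38.10
M4 S550
G1 X69.88 Y37.23 F1645
G1 X64.00 Y45.69
G1 X68.38 Y55.02
G1 X78.66 Y55.89
G1 X84.54 Y47.43
G1 X80.16 Y38.10
M5
G0 X125.50 Y129.81
M4 S550
G1 X6.90 Y112.56 F1645
M5
G0 X48.02 Y121.95
M4 S795
G1 X97.24 Y112.76 F1057
M5
G0 X49.14 Y12.36
M4 S795
G1 X130.69 Y69.61 F1057
M5
G0 X97.48 Y42.01
M4 S550
G1 X89.14 Y56.46 F1645
G1 X72.46 Y56.46
G1 X64.12 Y42.01
G1 X72.46 Y27.56
G1 X89.14 Y27.56
G1 X97.48 Y42.01
M5
G0 X0.00 Y0.00

Since the viewBox matches the mm dimensions, user units are millimetres directly. The only transform is the Y-flip y_m = 136.30 − y_svg.

Shape 1 is a line segment drawn with `<path>`. Its stroke #008000 means score at S550, F1645. After flipping Y the toolpath is (81.71,95.54) → (82.25,14.42).

Shape 2 is a regular polygon drawn with `<polygon>`. Its stroke #008000 means score at S550, F1645. After flipping Y the toolpath is (80.16,38.10) → (69.88,37.23) → (64.00,45.69) → (68.38,55.02) → (78.66,55.89) → (84.54,47.43) → (80.16,38.10), returning to the start.

Shape 3 is a line segment drawn with `<path>`. Its stroke #008000 means score at S550, F1645. After flipping Y the toolpath is (125.50,129.81) → (6.90,112.56).

Shape 4 is a line segment drawn with `<path>`. Its stroke #0000ff means cut at S795, F1057. After flipping Y the toolpath is (48.02,121.95) → (97.24,112.76).

Shape 5 is a line segment drawn with `<line>`. Its stroke #0000ff means cut at S795, F1057. After flipping Y the toolpath is (49.14,12.36) → (130.69,69.61).

Shape 6 is a circle drawn with `<circle>`. Its stroke #008000 means score at S550, F1645. After flipping Y the toolpath is (97.48,42.01) → (89.14,56.46) → (72.46,56.46) → (64.12,42.01) → (72.46,27.56) → (89.14,27.56) → (97.48,42.01), returning to the start.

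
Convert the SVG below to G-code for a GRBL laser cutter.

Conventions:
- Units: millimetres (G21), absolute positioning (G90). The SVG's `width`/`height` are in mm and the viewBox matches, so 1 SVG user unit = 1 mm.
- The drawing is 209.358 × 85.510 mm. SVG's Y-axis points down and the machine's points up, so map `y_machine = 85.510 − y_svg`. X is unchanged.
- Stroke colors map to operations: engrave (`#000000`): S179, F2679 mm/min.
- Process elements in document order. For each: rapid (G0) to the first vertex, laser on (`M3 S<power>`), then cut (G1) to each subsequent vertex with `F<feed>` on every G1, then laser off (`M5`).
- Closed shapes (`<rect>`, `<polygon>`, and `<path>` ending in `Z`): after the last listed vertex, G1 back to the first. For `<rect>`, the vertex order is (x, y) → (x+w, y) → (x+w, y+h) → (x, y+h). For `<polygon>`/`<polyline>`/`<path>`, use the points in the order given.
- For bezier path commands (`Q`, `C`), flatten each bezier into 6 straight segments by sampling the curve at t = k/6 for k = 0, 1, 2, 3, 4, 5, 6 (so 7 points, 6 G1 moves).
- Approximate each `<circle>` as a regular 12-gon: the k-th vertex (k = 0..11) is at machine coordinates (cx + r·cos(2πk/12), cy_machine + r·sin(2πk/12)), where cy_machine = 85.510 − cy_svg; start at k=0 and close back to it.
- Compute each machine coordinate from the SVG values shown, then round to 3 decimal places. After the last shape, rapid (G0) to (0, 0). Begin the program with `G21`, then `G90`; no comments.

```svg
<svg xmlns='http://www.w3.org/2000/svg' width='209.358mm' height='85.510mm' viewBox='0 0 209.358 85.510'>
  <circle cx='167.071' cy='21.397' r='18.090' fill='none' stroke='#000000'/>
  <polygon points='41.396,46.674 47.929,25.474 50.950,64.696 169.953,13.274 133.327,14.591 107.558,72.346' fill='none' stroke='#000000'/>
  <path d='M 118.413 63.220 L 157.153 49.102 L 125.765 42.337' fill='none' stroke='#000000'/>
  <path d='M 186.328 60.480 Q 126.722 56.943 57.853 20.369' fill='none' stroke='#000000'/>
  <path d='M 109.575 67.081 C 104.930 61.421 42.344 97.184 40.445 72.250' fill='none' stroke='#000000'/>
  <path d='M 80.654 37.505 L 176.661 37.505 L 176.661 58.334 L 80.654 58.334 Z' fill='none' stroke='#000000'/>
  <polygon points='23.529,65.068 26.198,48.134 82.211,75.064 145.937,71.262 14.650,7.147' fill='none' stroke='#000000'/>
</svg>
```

G21
G90
G0 X185.161 Y64.113
M3 S179
G1 X182.737 Y73.158 F2679
G1 X176.116 Y79.779 F2679
G1 X167.071 Y82.203 F2679
G1 X158.026 Y79.779 F2679
G1 X151.405 Y73.158 F2679
G1 X148.981 Y64.113 F2679
G1 X151.405 Y55.068 F2679
G1 X158.026 Y48.447 F2679
G1 X167.071 Y46.023 F2679
G1 X176.116 Y48.447 F2679
G1 X182.737 Y55.068 F2679
G1 X185.161 Y64.113 F2679
M5
G0 X41.396 Y38.836
M3 S179
G1 X47.929 Y60.036 F2679
G1 X50.950 Y20.814 F2679
G1 X169.953 Y72.236 F2679
G1 X133.327 Y70.919 F2679
G1 X107.558 Y13.164 F2679
G1 X41.396 Y38.836 F2679
M5
G0 X118.413 Y22.290
M3 S179
G1 X157.153 Y36.408 F2679
G1 X125.765 Y43.173 F2679
M5
G0 X186.328 Y25.030
M3 S179
G1 X166.202 Y27.127 F2679
G1 X145.561 Y31.059 F2679
G1 X124.406 Y36.826 F2679
G1 X102.736 Y44.429 F2679
G1 X80.552 Y53.867 F2679
G1 X57.853 Y65.141 F2679
M5
G0 X109.575 Y18.429
M3 S179
G1 X102.973 Y18.280 F2679
G1 X90.010 Y14.064 F2679
G1 X73.980 Y8.617 F2679
G1 X58.179 Y4.776 F2679
G1 X45.903 Y5.378 F2679
G1 X40.445 Y13.260 F2679
M5
G0 X80.654 Y48.005
M3 S179
G1 X176.661 Y48.005 F2679
G1 X176.661 Y27.176 F2679
G1 X80.654 Y27.176 F2679
G1 X80.654 Y48.005 F2679
M5
G0 X23.529 Y20.442
M3 S179
G1 X26.198 Y37.376 F2679
G1 X82.211 Y10.446 F2679
G1 X145.937 Y14.248 F2679
G1 X14.650 Y78.363 F2679
G1 X23.529 Y20.442 F2679
M5
G0 X0.000 Y0.000

viewBox `0 0 209.358 85.510` with mm width/height → 1 unit = 1 mm. Flip: y_m = 85.510 − y_svg.

**Shape 1** — `<circle>` circle, stroke `#000000` → engrave (S179, F2679). Machine vertices: (185.161,64.113) → (182.737,73.158) → (176.116,79.779) → (167.071,82.203) → (158.026,79.779) → (151.405,73.158) → (148.981,64.113) → (151.405,55.068) → (158.026,48.447) → (167.071,46.023) → (176.116,48.447) → (182.737,55.068) → (185.161,64.113). Closed: final G1 returns to the first vertex.

**Shape 2** — `<polygon>` closed polygon, stroke `#000000` → engrave (S179, F2679). Machine vertices: (41.396,38.836) → (47.929,60.036) → (50.950,20.814) → (169.953,72.236) → (133.327,70.919) → (107.558,13.164) → (41.396,38.836). Closed: final G1 returns to the first vertex.

**Shape 3** — `<path>` open polyline, stroke `#000000` → engrave (S179, F2679). Machine vertices: (118.413,22.290) → (157.153,36.408) → (125.765,43.173). Open path.

**Shape 4** — `<path>` quadratic bezier, stroke `#000000` → engrave (S179, F2679). Control points (SVG): P0=(186.328,60.480), P1=(126.722,56.943), P2=(57.853,20.369); sampled at t=k/6. Machine vertices: (186.328,25.030) → (166.202,27.127) → (145.561,31.059) → (124.406,36.826) → (102.736,44.429) → (80.552,53.867) → (57.853,65.141). Open path.

**Shape 5** — `<path>` cubic bezier, stroke `#000000` → engrave (S179, F2679). Control points (SVG): P0=(109.575,67.081), P1=(104.930,61.421), P2=(42.344,97.184), P3=(40.445,72.250); sampled at t=k/6. Machine vertices: (109.575,18.429) → (102.973,18.280) → (90.010,14.064) → (73.980,8.617) → (58.179,4.776) → (45.903,5.378) → (40.445,13.260). Open path.

**Shape 6** — `<path>` rectangle, stroke `#000000` → engrave (S179, F2679). Machine vertices: (80.654,48.005) → (176.661,48.005) → (176.661,27.176) → (80.654,27.176) → (80.654,48.005). Closed: final G1 returns to the first vertex.

**Shape 7** — `<polygon>` closed polygon, stroke `#000000` → engrave (S179, F2679). Machine vertices: (23.529,20.442) → (26.198,37.376) → (82.211,10.446) → (145.937,14.248) → (14.650,78.363) → (23.529,20.442). Closed: final G1 returns to the first vertex.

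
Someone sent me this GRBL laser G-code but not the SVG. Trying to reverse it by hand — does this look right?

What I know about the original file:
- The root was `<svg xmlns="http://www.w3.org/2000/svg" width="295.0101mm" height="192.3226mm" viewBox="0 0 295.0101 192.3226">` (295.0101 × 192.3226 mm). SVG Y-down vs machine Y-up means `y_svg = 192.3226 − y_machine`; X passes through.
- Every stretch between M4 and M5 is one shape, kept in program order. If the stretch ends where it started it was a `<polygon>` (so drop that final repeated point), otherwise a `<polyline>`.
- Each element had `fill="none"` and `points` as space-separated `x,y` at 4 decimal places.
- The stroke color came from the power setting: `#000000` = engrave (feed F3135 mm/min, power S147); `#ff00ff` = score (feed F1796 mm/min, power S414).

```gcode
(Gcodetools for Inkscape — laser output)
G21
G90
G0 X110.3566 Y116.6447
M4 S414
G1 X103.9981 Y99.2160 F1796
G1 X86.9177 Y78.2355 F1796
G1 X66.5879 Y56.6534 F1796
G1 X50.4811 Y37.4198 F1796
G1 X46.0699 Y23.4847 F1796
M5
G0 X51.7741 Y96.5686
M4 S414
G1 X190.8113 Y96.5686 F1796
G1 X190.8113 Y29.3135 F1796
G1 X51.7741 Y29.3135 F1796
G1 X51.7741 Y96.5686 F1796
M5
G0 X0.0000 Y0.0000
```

y_svg = 192.3226 − y_m. Every run uses S414, so all elements get stroke `#ff00ff` (score).

[1] open run; points: 110.3566,75.6779 103.9981,93.1066 86.9177,114.0871 66.5879,135.6692 50.4811,154.9028 46.0699,168.8379

[2] closed run; points: 51.7741,95.7540 190.8113,95.7540 190.8113,163.0091 51.7741,163.0091

<svg xmlns="http://www.w3.org/2000/svg" width="295.0101mm" height="192.3226mm" viewBox="0 0 295.0101 192.3226">
  <polyline points="110.3566,75.6779 103.9981,93.1066 86.9177,114.0871 66.5879,135.6692 50.4811,154.9028 46.0699,168.8379" fill="none" stroke="#ff00ff"/>
  <polygon points="51.7741,95.7540 190.8113,95.7540 190.8113,163.0091 51.7741,163.0091" fill="none" stroke="#ff00ff"/>
</svg>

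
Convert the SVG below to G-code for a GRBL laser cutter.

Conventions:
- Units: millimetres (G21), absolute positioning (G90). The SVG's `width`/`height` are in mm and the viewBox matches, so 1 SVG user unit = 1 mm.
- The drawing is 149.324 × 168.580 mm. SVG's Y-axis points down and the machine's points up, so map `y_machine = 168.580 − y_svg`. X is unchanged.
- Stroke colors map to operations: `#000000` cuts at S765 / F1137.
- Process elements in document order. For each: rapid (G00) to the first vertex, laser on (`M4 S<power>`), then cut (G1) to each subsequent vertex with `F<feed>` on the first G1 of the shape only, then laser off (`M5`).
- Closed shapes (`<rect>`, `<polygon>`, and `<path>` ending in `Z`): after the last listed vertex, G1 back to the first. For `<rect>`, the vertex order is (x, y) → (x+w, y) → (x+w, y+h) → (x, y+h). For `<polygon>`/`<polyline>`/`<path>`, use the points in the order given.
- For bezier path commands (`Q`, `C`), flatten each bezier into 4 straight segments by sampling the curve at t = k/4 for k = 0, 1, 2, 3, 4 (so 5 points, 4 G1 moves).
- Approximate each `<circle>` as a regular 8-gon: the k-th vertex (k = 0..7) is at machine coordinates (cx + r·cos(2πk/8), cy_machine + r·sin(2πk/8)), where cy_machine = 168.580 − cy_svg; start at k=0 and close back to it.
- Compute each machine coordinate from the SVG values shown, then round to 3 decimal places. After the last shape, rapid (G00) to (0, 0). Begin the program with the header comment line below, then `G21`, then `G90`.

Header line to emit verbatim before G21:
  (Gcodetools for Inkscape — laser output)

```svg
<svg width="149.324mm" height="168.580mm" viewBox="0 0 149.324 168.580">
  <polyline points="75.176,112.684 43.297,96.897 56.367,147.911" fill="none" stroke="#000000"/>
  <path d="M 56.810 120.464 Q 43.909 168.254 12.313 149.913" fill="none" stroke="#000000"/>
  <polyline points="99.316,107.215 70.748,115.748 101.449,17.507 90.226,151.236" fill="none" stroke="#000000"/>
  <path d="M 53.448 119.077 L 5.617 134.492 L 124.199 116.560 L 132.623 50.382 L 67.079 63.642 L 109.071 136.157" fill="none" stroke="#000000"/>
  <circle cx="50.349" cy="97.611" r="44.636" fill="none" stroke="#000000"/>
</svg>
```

1 u = 1 mm; y_m = 168.580 − y.

[1] `<polyline>` open polyline, #000000→cut S765 F1137: (75.176,55.896) → (43.297,71.683) → (56.367,20.669)

[2] `<path>` quadratic bezier, #000000→cut S765 F1137: (56.810,48.116) → (49.191,28.354) → (39.235,16.859) → (26.943,13.630) → (12.313,18.667)

[3] `<polyline>` open polyline, #000000→cut S765 F1137: (99.316,61.365) → (70.748,52.832) → (101.449,151.073) → (90.226,17.344)

[4] `<path>` open polyline, #000000→cut S765 F1137: (53.448,49.503) → (5.617,34.088) → (124.199,52.020) → (132.623,118.198) → (67.079,104.938) → (109.071,32.423)

[5] `<circle>` circle, #000000→cut S765 F1137: (94.985,70.969) → (81.911,102.531) → (50.349,115.605) → (18.787,102.531) → (5.713,70.969) → (18.787,39.407) → (50.349,26.333) → (81.911,39.407) → (94.985,70.969) (closed)

(Gcodetools for Inkscape — laser output)
G21
G90
G00 X75.176 Y55.896
M4 S765
G1 X43.297 Y71.683 F1137
G1 X56.367 Y20.669
M5
G00 X56.810 Y48.116
M4 S765
G1 X49.191 Y28.354 F1137
G1 X39.235 Y16.859
G1 X26.943 Y13.630
G1 X12.313 Y18.667
M5
G00 X99.316 Y61.365
M4 S765
G1 X70.748 Y52.832 F1137
G1 X101.449 Y151.073
G1 X90.226 Y17.344
M5
G00 X53.448 Y49.503
M4 S765
G1 X5.617 Y34.088 F1137
G1 X124.199 Y52.020
G1 X132.623 Y118.198
G1 X67.079 Y104.938
G1 X109.071 Y32.423
M5
G00 X94.985 Y70.969
M4 S765
G1 X81.911 Y102.531 F1137
G1 X50.349 Y115.605
G1 X18.787 Y102.531
G1 X5.713 Y70.969
G1 X18.787 Y39.407
G1 X50.349 Y26.333
G1 X81.911 Y39.407
G1 X94.985 Y70.969
M5
G00 X0.000 Y0.000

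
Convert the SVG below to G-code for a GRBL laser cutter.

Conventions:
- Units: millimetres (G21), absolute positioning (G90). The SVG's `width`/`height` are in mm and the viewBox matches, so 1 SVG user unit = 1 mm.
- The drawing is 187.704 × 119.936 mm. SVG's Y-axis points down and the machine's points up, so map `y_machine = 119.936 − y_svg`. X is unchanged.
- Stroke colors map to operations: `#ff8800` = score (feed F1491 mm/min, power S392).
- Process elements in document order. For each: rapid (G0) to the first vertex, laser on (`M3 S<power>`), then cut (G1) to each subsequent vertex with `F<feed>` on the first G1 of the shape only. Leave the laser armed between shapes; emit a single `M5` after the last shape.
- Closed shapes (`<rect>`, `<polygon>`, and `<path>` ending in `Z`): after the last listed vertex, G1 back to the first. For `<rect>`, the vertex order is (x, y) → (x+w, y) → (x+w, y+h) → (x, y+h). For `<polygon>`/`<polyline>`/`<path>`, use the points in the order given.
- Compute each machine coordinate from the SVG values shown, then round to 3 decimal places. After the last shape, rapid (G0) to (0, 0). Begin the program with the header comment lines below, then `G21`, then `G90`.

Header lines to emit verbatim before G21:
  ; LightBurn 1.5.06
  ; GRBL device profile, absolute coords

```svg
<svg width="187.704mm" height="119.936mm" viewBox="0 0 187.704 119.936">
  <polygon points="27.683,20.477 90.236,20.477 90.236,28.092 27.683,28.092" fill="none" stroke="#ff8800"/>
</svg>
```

1 u = 1 mm; y_m = 119.936 − y.

[1] `<polygon>` rectangle, #ff8800→score S392 F1491: (27.683,99.459) → (90.236,99.459) → (90.236,91.844) → (27.683,91.844) → (27.683,99.459) (closed)

; LightBurn 1.5.06
; GRBL device profile, absolute coords
G21
G90
G0 X27.683 Y99.459
M3 S392
G1 X90.236 Y99.459 F1491
G1 X90.236 Y91.844
G1 X27.683 Y91.844
G1 X27.683 Y99.459
M5
G0 X0.000 Y0.000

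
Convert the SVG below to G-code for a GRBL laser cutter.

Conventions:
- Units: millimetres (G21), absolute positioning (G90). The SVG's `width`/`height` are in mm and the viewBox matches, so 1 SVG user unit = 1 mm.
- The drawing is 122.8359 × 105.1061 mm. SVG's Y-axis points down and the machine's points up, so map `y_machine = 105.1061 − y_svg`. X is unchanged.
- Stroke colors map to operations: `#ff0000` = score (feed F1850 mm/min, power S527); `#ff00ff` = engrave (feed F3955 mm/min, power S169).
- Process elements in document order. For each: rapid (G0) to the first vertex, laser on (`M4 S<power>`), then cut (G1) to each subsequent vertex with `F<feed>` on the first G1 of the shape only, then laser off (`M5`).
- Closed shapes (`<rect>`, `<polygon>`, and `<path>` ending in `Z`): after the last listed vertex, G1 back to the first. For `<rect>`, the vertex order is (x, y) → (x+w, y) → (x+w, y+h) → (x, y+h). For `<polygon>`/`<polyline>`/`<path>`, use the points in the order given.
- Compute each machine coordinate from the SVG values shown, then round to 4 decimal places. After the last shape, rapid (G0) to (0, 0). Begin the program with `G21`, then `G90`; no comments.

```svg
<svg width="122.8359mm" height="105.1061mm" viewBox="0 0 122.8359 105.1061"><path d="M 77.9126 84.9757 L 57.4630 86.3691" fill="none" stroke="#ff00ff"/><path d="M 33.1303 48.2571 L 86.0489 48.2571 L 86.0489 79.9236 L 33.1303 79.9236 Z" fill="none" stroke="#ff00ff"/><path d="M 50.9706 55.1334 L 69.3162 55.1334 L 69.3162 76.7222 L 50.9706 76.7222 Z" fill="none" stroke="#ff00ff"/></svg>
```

G21
G90
G0 X77.9126 Y20.1304
M4 S169
G1 X57.4630 Y18.7370 F3955
M5
G0 X33.1303 Y56.8490
M4 S169
G1 X86.0489 Y56.8490 F3955
G1 X86.0489 Y25.1825
G1 X33.1303 Y25.1825
G1 X33.1303 Y56.8490
M5
G0 X50.9706 Y49.9727
M4 S169
G1 X69.3162 Y49.9727 F3955
G1 X69.3162 Y28.3839
G1 X50.9706 Y28.3839
G1 X50.9706 Y49.9727
M5
G0 X0.0000 Y0.0000

1 u = 1 mm; y_m = 105.1061 − y.

[1] `<path>` line segment, #ff00ff→engrave S169 F3955: (77.9126,20.1304) → (57.4630,18.7370)

[2] `<path>` rectangle, #ff00ff→engrave S169 F3955: (33.1303,56.8490) → (86.0489,56.8490) → (86.0489,25.1825) → (33.1303,25.1825) → (33.1303,56.8490) (closed)

[3] `<path>` rectangle, #ff00ff→engrave S169 F3955: (50.9706,49.9727) → (69.3162,49.9727) → (69.3162,28.3839) → (50.9706,28.3839) → (50.9706,49.9727) (closed)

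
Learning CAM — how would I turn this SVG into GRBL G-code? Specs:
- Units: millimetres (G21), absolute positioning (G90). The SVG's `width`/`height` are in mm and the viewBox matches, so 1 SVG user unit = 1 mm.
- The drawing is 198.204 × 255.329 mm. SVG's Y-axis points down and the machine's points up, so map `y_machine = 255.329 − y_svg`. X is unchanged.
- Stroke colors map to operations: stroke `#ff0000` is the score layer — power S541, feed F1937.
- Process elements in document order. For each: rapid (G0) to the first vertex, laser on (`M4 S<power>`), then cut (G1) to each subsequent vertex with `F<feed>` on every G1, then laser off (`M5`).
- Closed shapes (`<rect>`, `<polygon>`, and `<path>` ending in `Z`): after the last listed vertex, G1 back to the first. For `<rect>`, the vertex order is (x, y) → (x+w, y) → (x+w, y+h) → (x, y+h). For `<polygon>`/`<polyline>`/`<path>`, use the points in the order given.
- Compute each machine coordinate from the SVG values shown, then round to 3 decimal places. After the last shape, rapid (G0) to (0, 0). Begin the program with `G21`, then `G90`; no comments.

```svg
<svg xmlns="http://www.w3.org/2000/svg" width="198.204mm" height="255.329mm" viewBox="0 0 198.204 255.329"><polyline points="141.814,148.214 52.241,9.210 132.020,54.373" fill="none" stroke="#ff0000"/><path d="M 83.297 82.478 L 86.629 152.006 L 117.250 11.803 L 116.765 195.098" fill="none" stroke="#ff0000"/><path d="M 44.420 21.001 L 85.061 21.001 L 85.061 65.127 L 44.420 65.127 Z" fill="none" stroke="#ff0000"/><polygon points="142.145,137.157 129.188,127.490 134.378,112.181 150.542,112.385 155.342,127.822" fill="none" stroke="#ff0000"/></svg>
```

1 u = 1 mm; y_m = 255.329 − y.

[1] `<polyline>` open polyline, #ff0000→score S541 F1937: (141.814,107.115) → (52.241,246.119) → (132.020,200.956)

[2] `<path>` open polyline, #ff0000→score S541 F1937: (83.297,172.851) → (86.629,103.323) → (117.250,243.526) → (116.765,60.231)

[3] `<path>` rectangle, #ff0000→score S541 F1937: (44.420,234.328) → (85.061,234.328) → (85.061,190.202) → (44.420,190.202) → (44.420,234.328) (closed)

[4] `<polygon>` regular polygon, #ff0000→score S541 F1937: (142.145,118.172) → (129.188,127.839) → (134.378,143.148) → (150.542,142.944) → (155.342,127.507) → (142.145,118.172) (closed)

G21
G90
G0 X141.814 Y107.115
M4 S541
G1 X52.241 Y246.119 F1937
G1 X132.020 Y200.956 F1937
M5
G0 X83.297 Y172.851
M4 S541
G1 X86.629 Y103.323 F1937
G1 X117.250 Y243.526 F1937
G1 X116.765 Y60.231 F1937
M5
G0 X44.420 Y234.328
M4 S541
G1 X85.061 Y234.328 F1937
G1 X85.061 Y190.202 F1937
G1 X44.420 Y190.202 F1937
G1 X44.420 Y234.328 F1937
M5
G0 X142.145 Y118.172
M4 S541
G1 X129.188 Y127.839 F1937
G1 X134.378 Y143.148 F1937
G1 X150.542 Y142.944 F1937
G1 X155.342 Y127.507 F1937
G1 X142.145 Y118.172 F1937
M5
G0 X0.000 Y0.000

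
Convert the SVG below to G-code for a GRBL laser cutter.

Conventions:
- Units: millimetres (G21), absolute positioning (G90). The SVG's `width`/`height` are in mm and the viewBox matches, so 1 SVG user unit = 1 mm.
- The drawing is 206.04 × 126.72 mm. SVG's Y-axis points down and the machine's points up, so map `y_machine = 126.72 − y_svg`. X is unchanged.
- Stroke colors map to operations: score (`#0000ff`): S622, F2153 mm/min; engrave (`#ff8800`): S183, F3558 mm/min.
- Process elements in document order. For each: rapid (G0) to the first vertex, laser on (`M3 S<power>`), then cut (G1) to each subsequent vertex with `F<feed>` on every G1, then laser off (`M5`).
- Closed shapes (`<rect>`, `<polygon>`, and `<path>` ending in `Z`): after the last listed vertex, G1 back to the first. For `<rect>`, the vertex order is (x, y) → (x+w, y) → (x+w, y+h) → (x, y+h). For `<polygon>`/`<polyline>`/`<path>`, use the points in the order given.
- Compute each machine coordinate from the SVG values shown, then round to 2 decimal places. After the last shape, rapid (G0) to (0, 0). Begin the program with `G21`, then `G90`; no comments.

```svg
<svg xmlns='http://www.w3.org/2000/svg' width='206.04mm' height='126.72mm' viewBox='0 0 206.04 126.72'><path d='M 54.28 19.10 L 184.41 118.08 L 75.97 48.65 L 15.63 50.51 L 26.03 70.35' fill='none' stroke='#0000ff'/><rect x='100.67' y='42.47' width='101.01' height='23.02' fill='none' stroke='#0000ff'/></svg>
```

G21
G90
G0 X54.28 Y107.62
M3 S622
G1 X184.41 Y8.64 F2153
G1 X75.97 Y78.07 F2153
G1 X15.63 Y76.21 F2153
G1 X26.03 Y56.37 F2153
M5
G0 X100.67 Y84.25
M3 S622
G1 X201.68 Y84.25 F2153
G1 X201.68 Y61.23 F2153
G1 X100.67 Y61.23 F2153
G1 X100.67 Y84.25 F2153
M5
G0 X0.00 Y0.00

1 u = 1 mm; y_m = 126.72 − y.

[1] `<path>` open polyline, #0000ff→score S622 F2153: (54.28,107.62) → (184.41,8.64) → (75.97,78.07) → (15.63,76.21) → (26.03,56.37)

[2] `<rect>` rectangle, #0000ff→score S622 F2153: (100.67,84.25) → (201.68,84.25) → (201.68,61.23) → (100.67,61.23) → (100.67,84.25) (closed)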